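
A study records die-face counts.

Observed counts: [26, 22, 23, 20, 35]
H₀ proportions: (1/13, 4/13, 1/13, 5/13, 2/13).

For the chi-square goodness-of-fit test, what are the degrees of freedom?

df = k − 1 = 5 − 1 = 4

degrees of freedom = 4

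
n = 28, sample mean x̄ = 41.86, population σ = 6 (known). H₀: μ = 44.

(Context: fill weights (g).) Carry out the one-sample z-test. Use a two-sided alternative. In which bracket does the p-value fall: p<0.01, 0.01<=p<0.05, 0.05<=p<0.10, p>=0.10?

SE = σ/√n = 6/√28 = 1.1339
z = (x̄−μ₀)/SE = (41.86−44)/1.1339 = -1.8873
p-value (two-sided) = 0.05912
→ bracket: 0.05<=p<0.10

p-value bracket: 0.05<=p<0.10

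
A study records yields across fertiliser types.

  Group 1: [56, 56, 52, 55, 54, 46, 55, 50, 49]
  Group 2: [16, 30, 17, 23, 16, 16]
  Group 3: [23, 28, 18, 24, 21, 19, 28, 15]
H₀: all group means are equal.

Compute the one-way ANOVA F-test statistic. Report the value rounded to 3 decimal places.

Group means [52.56, 19.67, 22.00], grand mean 33.348
SSB = Σnᵢ(x̄ᵢ−x̄)² = 5473.662; SSW = ΣΣ(x−x̄ᵢ)² = 417.556
MSB = 5473.662/2 = 2736.8309; MSW = 417.556/20 = 20.8778
F = MSB/MSW = 131.0882
df = (2, 20)

test statistic = 131.088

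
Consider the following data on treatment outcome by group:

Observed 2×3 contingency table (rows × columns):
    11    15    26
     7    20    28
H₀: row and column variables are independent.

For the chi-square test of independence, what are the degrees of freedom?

degrees of freedom = 2

df = (r−1)(c−1) = (2−1)·(3−1) = 2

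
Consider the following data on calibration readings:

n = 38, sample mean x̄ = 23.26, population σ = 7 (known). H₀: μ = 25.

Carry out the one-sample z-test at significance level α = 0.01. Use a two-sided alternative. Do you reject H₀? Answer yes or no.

reject H₀: no

SE = σ/√n = 7/√38 = 1.1355
z = (x̄−μ₀)/SE = (23.26−25)/1.1355 = -1.5323
p-value (two-sided) = 0.12545
At α=0.01: p ≥ α → fail to reject H₀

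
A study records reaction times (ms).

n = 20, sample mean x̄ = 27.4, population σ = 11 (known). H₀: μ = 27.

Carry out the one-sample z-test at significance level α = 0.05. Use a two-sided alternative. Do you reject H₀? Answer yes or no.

SE = σ/√n = 11/√20 = 2.4597
z = (x̄−μ₀)/SE = (27.4−27)/2.4597 = 0.1626
p-value (two-sided) = 0.87082
At α=0.05: p ≥ α → fail to reject H₀

reject H₀: no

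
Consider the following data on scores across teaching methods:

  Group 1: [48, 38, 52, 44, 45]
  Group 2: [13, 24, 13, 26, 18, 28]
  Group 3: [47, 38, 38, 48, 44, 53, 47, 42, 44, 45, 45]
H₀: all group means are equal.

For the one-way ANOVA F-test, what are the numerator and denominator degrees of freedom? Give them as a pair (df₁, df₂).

degrees of freedom = [2, 19]

k = 3 groups, N = 22 total
df = (k−1, N−k) = (3−1, 22−3) = (2, 19)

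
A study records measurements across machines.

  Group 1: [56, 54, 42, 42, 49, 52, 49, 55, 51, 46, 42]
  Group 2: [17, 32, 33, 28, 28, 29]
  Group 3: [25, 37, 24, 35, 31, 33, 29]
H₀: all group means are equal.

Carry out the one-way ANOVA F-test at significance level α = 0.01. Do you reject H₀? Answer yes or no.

Group means [48.91, 27.83, 30.57], grand mean 38.292
SSB = Σnᵢ(x̄ᵢ−x̄)² = 2313.502; SSW = ΣΣ(x−x̄ᵢ)² = 585.457
MSB = 2313.502/2 = 1156.7508; MSW = 585.457/21 = 27.8789
F = MSB/MSW = 41.4920
df = (2, 21)
p-value (upper-tail) = 0.00000
At α=0.01: p < α → reject H₀

reject H₀: yes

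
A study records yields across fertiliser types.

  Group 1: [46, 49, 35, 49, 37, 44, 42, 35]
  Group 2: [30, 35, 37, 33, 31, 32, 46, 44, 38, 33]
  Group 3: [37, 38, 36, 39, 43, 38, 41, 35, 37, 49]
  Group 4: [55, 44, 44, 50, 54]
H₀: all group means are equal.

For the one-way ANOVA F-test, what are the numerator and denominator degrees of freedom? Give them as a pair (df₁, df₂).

k = 4 groups, N = 33 total
df = (k−1, N−k) = (4−1, 33−4) = (3, 29)

degrees of freedom = [3, 29]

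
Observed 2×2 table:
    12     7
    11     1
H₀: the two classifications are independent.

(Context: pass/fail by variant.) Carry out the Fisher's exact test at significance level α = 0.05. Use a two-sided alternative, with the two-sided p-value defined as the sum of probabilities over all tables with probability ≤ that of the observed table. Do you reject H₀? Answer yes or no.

reject H₀: no

Margins: r₁=19, r₂=12, c₁=23, c₂=8, n=31
p_obs = C(19,12)·C(12,11)/C(31,23); sum pmf over tables with pmf ≤ p_obs
p-value (two-sided) = 0.10823
At α=0.05: p ≥ α → fail to reject H₀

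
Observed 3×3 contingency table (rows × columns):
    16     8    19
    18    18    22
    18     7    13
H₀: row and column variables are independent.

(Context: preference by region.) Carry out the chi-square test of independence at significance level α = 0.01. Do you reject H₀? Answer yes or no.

reject H₀: no

Row totals [43, 58, 38], col totals [52, 33, 54], n=139
χ² = (16−16.09)²/16.09 + (8−10.21)²/10.21 + (19−16.71)²/16.71 + (18−21.70)²/21.70 + (18−13.77)²/13.77 + (22−22.53)²/22.53 + (18−14.22)²/14.22 + (7−9.02)²/9.02 + (13−14.76)²/14.76 = 4.4067
df = 4
p-value (upper-tail) = 0.35375
At α=0.01: p ≥ α → fail to reject H₀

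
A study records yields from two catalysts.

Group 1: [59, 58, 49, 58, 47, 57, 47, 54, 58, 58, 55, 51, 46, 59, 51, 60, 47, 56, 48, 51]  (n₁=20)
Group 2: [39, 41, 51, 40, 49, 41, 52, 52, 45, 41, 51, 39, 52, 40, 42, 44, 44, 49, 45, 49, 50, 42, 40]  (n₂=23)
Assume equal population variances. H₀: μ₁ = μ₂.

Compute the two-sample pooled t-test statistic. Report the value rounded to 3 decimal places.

x̄₁=53.450, s₁=4.904, n₁=20
x̄₂=45.130, s₂=4.799, n₂=23
s_p² = [19·4.904² + 22·4.799²]/41 = 23.5014
SE = √(s_p²·(1/20+1/23)) = 1.4822
t = (53.450−45.130)/1.4822 = 5.6130
df = 41

test statistic = 5.613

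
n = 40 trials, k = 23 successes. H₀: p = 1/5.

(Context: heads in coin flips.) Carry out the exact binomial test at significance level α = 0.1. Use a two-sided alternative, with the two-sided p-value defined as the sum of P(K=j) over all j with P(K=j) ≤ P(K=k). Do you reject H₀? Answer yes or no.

reject H₀: yes

Exact binomial: n=40, k=23, p₀=1/5=0.2000
P(X=j) = C(n,j)·p₀^j·(1−p₀)^(n−j); p = Σ P(X=j) over j with P(X=j) ≤ P(X=23)
p-value (two-sided) = 0.00000
At α=0.1: p < α → reject H₀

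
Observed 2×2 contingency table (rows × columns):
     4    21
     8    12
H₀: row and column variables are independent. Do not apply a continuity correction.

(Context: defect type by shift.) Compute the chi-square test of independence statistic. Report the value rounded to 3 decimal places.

Row totals [25, 20], col totals [12, 33], n=45
χ² = (4−6.67)²/6.67 + (21−18.33)²/18.33 + (8−5.33)²/5.33 + (12−14.67)²/14.67 = 3.2727
df = 1

test statistic = 3.273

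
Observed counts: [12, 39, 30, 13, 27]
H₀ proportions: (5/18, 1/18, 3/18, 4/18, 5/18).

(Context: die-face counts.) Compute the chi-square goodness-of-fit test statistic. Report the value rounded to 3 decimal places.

test statistic = 182.151

n = 121; E_i = n·p_i = [33.61, 6.72, 20.17, 26.89, 33.61]
χ² = (12−33.61)²/33.61 + (39−6.72)²/6.72 + (30−20.17)²/20.17 + (13−26.89)²/26.89 + (27−33.61)²/33.61 = 182.1512
df = 4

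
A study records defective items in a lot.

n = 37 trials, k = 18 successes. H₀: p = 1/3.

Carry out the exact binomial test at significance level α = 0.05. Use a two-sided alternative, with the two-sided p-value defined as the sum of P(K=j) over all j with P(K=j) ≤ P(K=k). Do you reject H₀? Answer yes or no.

Exact binomial: n=37, k=18, p₀=1/3=0.3333
P(X=j) = C(n,j)·p₀^j·(1−p₀)^(n−j); p = Σ P(X=j) over j with P(X=j) ≤ P(X=18)
p-value (two-sided) = 0.05522
At α=0.05: p ≥ α → fail to reject H₀

reject H₀: no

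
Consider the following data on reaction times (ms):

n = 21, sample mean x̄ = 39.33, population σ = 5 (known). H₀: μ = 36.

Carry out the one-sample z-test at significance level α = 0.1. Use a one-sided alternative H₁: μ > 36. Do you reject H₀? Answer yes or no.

SE = σ/√n = 5/√21 = 1.0911
z = (x̄−μ₀)/SE = (39.33−36)/1.0911 = 3.0520
p-value (one-sided, H₁ greater) = 0.00114
At α=0.1: p < α → reject H₀

reject H₀: yes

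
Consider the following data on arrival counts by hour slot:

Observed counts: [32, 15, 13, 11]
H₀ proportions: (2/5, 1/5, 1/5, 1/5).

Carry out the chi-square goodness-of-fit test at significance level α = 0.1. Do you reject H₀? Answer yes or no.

reject H₀: no

n = 71; E_i = n·p_i = [28.40, 14.20, 14.20, 14.20]
χ² = (32−28.40)²/28.40 + (15−14.20)²/14.20 + (13−14.20)²/14.20 + (11−14.20)²/14.20 = 1.3239
df = 3
p-value (upper-tail) = 0.72346
At α=0.1: p ≥ α → fail to reject H₀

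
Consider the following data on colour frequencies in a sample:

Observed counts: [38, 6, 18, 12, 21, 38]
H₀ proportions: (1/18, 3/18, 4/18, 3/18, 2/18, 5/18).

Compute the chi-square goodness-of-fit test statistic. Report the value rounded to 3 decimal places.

test statistic = 150.439

n = 133; E_i = n·p_i = [7.39, 22.17, 29.56, 22.17, 14.78, 36.94]
χ² = (38−7.39)²/7.39 + (6−22.17)²/22.17 + (18−29.56)²/29.56 + (12−22.17)²/22.17 + (21−14.78)²/14.78 + (38−36.94)²/36.94 = 150.4391
df = 5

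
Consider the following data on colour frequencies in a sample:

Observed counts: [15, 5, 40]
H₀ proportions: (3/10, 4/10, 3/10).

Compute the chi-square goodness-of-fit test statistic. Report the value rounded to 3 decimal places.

n = 60; E_i = n·p_i = [18.00, 24.00, 18.00]
χ² = (15−18.00)²/18.00 + (5−24.00)²/24.00 + (40−18.00)²/18.00 = 42.4306
df = 2

test statistic = 42.431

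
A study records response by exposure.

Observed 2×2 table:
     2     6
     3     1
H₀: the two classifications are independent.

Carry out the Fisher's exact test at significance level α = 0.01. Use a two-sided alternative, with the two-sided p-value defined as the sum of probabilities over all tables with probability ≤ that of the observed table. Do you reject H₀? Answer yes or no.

reject H₀: no

Margins: r₁=8, r₂=4, c₁=5, c₂=7, n=12
p_obs = C(8,2)·C(4,3)/C(12,5); sum pmf over tables with pmf ≤ p_obs
p-value (two-sided) = 0.22222
At α=0.01: p ≥ α → fail to reject H₀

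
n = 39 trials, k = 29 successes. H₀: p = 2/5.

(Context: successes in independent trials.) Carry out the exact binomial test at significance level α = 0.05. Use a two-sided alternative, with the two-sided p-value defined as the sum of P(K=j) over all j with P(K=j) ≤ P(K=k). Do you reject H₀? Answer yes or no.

Exact binomial: n=39, k=29, p₀=2/5=0.4000
P(X=j) = C(n,j)·p₀^j·(1−p₀)^(n−j); p = Σ P(X=j) over j with P(X=j) ≤ P(X=29)
p-value (two-sided) = 0.00002
At α=0.05: p < α → reject H₀

reject H₀: yes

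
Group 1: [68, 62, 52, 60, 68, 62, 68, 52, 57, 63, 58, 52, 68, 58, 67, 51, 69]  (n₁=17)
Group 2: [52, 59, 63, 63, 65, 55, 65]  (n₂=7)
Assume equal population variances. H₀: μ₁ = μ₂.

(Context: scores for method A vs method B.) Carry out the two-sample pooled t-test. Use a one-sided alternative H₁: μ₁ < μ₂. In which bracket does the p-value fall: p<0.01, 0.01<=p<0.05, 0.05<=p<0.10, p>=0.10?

x̄₁=60.882, s₁=6.518, n₁=17
x̄₂=60.286, s₂=5.122, n₂=7
s_p² = [16·6.518² + 6·5.122²]/22 = 38.0542
SE = √(s_p²·(1/17+1/7)) = 2.7703
t = (60.882−60.286)/2.7703 = 0.2154
df = 22
p-value (one-sided, H₁ less) = 0.58427
→ bracket: p>=0.10

p-value bracket: p>=0.10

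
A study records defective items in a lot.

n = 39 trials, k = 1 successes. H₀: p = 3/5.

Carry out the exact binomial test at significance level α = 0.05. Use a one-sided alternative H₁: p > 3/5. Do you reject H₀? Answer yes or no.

reject H₀: no

Exact binomial: n=39, k=1, p₀=3/5=0.6000
P(X≥1) from Σ C(n,i)·p₀^i·(1−p₀)^(n−i)
p-value (one-sided, H₁ greater) = 1.00000
At α=0.05: p ≥ α → fail to reject H₀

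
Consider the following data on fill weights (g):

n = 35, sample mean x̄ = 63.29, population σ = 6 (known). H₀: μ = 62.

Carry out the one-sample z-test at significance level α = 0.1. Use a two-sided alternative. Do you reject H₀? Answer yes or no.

SE = σ/√n = 6/√35 = 1.0142
z = (x̄−μ₀)/SE = (63.29−62)/1.0142 = 1.2720
p-value (two-sided) = 0.20339
At α=0.1: p ≥ α → fail to reject H₀

reject H₀: no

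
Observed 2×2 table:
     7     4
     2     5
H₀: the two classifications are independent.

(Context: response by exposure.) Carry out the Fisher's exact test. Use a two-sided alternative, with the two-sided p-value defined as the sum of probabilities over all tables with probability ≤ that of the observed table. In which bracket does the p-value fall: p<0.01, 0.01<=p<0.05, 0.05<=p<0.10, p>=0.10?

Margins: r₁=11, r₂=7, c₁=9, c₂=9, n=18
p_obs = C(11,7)·C(7,2)/C(18,9); sum pmf over tables with pmf ≤ p_obs
p-value (two-sided) = 0.33484
→ bracket: p>=0.10

p-value bracket: p>=0.10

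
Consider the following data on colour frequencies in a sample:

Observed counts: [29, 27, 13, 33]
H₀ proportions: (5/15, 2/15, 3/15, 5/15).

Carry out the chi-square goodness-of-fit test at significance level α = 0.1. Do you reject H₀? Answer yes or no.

n = 102; E_i = n·p_i = [34.00, 13.60, 20.40, 34.00]
χ² = (29−34.00)²/34.00 + (27−13.60)²/13.60 + (13−20.40)²/20.40 + (33−34.00)²/34.00 = 16.6520
df = 3
p-value (upper-tail) = 0.00083
At α=0.1: p < α → reject H₀

reject H₀: yes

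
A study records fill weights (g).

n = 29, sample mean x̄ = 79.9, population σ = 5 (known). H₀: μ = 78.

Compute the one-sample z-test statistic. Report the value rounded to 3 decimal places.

SE = σ/√n = 5/√29 = 0.9285
z = (x̄−μ₀)/SE = (79.9−78)/0.9285 = 2.0464

test statistic = 2.046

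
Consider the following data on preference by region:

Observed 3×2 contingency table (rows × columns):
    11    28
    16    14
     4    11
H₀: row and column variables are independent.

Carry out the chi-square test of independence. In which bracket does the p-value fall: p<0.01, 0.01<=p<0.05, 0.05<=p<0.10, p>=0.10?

p-value bracket: 0.05<=p<0.10

Row totals [39, 30, 15], col totals [31, 53], n=84
χ² = (11−14.39)²/14.39 + (28−24.61)²/24.61 + (16−11.07)²/11.07 + (14−18.93)²/18.93 + (4−5.54)²/5.54 + (11−9.46)²/9.46 = 5.4201
df = 2
p-value (upper-tail) = 0.06653
→ bracket: 0.05<=p<0.10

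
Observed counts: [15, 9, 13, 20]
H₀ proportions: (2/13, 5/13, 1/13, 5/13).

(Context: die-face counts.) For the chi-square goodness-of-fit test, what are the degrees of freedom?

degrees of freedom = 3

df = k − 1 = 4 − 1 = 3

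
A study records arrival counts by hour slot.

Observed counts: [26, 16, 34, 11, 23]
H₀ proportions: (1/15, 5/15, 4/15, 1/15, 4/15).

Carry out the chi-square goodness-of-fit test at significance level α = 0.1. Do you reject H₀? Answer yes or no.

n = 110; E_i = n·p_i = [7.33, 36.67, 29.33, 7.33, 29.33]
χ² = (26−7.33)²/7.33 + (16−36.67)²/36.67 + (34−29.33)²/29.33 + (11−7.33)²/7.33 + (23−29.33)²/29.33 = 63.1068
df = 4
p-value (upper-tail) = 0.00000
At α=0.1: p < α → reject H₀

reject H₀: yes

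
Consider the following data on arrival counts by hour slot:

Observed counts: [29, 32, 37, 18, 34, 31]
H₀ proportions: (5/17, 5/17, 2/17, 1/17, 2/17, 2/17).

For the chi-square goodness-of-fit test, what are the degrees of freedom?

df = k − 1 = 6 − 1 = 5

degrees of freedom = 5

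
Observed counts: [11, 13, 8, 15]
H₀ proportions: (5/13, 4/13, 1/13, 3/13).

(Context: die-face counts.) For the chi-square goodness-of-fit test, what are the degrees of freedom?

degrees of freedom = 3

df = k − 1 = 4 − 1 = 3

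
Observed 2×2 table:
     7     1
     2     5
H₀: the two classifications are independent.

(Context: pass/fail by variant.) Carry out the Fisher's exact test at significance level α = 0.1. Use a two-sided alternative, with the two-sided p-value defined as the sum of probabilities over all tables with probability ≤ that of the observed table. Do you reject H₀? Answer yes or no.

Margins: r₁=8, r₂=7, c₁=9, c₂=6, n=15
p_obs = C(8,7)·C(7,2)/C(15,9); sum pmf over tables with pmf ≤ p_obs
p-value (two-sided) = 0.04056
At α=0.1: p < α → reject H₀

reject H₀: yes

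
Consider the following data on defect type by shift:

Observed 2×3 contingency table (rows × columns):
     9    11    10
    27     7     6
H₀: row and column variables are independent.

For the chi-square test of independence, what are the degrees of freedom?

degrees of freedom = 2

df = (r−1)(c−1) = (2−1)·(3−1) = 2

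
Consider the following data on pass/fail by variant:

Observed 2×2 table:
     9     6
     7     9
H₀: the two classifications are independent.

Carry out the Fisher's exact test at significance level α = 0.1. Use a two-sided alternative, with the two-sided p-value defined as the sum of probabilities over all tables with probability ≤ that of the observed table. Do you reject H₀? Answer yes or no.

Margins: r₁=15, r₂=16, c₁=16, c₂=15, n=31
p_obs = C(15,9)·C(16,7)/C(31,16); sum pmf over tables with pmf ≤ p_obs
p-value (two-sided) = 0.47949
At α=0.1: p ≥ α → fail to reject H₀

reject H₀: no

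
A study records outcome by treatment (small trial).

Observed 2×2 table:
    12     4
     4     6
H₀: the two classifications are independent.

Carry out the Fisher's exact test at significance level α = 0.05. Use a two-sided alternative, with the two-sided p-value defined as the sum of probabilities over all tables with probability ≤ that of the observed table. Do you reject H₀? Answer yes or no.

Margins: r₁=16, r₂=10, c₁=16, c₂=10, n=26
p_obs = C(16,12)·C(10,4)/C(26,16); sum pmf over tables with pmf ≤ p_obs
p-value (two-sided) = 0.10870
At α=0.05: p ≥ α → fail to reject H₀

reject H₀: no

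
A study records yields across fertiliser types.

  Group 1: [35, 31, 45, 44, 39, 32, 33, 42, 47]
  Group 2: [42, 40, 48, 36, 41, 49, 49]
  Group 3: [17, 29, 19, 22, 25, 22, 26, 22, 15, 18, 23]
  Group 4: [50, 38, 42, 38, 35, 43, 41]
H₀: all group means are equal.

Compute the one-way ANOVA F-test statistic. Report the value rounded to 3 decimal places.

Group means [38.67, 43.57, 21.64, 41.00], grand mean 34.647
SSB = Σnᵢ(x̄ᵢ−x̄)² = 2847.505; SSW = ΣΣ(x−x̄ᵢ)² = 768.260
MSB = 2847.505/3 = 949.1683; MSW = 768.260/30 = 25.6087
F = MSB/MSW = 37.0644
df = (3, 30)

test statistic = 37.064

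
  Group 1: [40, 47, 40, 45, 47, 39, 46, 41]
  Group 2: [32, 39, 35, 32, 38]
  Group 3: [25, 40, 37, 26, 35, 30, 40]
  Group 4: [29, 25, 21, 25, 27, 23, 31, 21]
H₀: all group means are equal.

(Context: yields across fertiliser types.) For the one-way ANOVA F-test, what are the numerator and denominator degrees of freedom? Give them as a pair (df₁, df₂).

k = 4 groups, N = 28 total
df = (k−1, N−k) = (4−1, 28−4) = (3, 24)

degrees of freedom = [3, 24]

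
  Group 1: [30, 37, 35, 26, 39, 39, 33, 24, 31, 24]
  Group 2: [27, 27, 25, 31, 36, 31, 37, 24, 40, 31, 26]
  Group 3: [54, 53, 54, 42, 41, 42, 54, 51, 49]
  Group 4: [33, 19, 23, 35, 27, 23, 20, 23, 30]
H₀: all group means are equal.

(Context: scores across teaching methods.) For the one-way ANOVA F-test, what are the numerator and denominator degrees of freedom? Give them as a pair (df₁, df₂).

degrees of freedom = [3, 35]

k = 4 groups, N = 39 total
df = (k−1, N−k) = (4−1, 39−4) = (3, 35)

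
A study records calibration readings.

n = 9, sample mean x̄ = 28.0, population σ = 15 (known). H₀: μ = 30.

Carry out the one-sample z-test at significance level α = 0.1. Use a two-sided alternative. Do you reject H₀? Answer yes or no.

SE = σ/√n = 15/√9 = 5.0000
z = (x̄−μ₀)/SE = (28.0−30)/5.0000 = -0.4000
p-value (two-sided) = 0.68916
At α=0.1: p ≥ α → fail to reject H₀

reject H₀: no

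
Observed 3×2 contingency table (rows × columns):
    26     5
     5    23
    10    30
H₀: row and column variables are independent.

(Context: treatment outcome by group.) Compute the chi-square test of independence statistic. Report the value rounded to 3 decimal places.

Row totals [31, 28, 40], col totals [41, 58], n=99
χ² = (26−12.84)²/12.84 + (5−18.16)²/18.16 + (5−11.60)²/11.60 + (23−16.40)²/16.40 + (10−16.57)²/16.57 + (30−23.43)²/23.43 = 33.8770
df = 2

test statistic = 33.877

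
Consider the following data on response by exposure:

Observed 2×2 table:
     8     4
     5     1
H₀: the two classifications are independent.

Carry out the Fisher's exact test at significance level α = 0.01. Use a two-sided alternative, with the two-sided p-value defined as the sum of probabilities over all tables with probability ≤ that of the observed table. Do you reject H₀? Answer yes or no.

reject H₀: no

Margins: r₁=12, r₂=6, c₁=13, c₂=5, n=18
p_obs = C(12,8)·C(6,5)/C(18,13); sum pmf over tables with pmf ≤ p_obs
p-value (two-sided) = 0.61485
At α=0.01: p ≥ α → fail to reject H₀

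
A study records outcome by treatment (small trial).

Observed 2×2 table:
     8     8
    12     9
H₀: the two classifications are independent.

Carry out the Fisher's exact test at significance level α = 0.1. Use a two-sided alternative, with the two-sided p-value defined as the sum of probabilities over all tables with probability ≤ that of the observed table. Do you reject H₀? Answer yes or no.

reject H₀: no

Margins: r₁=16, r₂=21, c₁=20, c₂=17, n=37
p_obs = C(16,8)·C(21,12)/C(37,20); sum pmf over tables with pmf ≤ p_obs
p-value (two-sided) = 0.74631
At α=0.1: p ≥ α → fail to reject H₀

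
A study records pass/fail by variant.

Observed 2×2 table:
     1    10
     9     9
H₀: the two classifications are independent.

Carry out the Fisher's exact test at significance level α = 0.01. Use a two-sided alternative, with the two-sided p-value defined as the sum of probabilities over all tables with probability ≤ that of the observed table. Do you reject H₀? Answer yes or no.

reject H₀: no

Margins: r₁=11, r₂=18, c₁=10, c₂=19, n=29
p_obs = C(11,1)·C(18,9)/C(29,10); sum pmf over tables with pmf ≤ p_obs
p-value (two-sided) = 0.04364
At α=0.01: p ≥ α → fail to reject H₀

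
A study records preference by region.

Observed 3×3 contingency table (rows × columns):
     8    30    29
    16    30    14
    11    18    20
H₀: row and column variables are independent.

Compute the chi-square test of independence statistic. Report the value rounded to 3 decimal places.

test statistic = 8.750

Row totals [67, 60, 49], col totals [35, 78, 63], n=176
χ² = (8−13.32)²/13.32 + (30−29.69)²/29.69 + (29−23.98)²/23.98 + (16−11.93)²/11.93 + (30−26.59)²/26.59 + (14−21.48)²/21.48 + (11−9.74)²/9.74 + (18−21.72)²/21.72 + (20−17.54)²/17.54 = 8.7500
df = 4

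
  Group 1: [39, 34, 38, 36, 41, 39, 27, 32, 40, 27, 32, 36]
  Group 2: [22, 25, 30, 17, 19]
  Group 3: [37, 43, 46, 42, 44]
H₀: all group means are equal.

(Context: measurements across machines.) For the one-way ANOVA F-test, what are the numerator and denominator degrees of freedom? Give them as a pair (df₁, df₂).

degrees of freedom = [2, 19]

k = 3 groups, N = 22 total
df = (k−1, N−k) = (3−1, 22−3) = (2, 19)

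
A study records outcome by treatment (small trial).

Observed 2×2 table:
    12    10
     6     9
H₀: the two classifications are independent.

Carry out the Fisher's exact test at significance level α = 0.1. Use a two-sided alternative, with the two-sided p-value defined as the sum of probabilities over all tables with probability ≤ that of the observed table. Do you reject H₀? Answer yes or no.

reject H₀: no

Margins: r₁=22, r₂=15, c₁=18, c₂=19, n=37
p_obs = C(22,12)·C(15,6)/C(37,18); sum pmf over tables with pmf ≤ p_obs
p-value (two-sided) = 0.50768
At α=0.1: p ≥ α → fail to reject H₀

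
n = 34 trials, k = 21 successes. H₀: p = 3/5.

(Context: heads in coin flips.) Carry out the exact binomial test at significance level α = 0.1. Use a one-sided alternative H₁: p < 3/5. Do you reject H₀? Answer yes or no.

Exact binomial: n=34, k=21, p₀=3/5=0.6000
P(X≤21) from Σ C(n,i)·p₀^i·(1−p₀)^(n−i)
p-value (one-sided, H₁ less) = 0.64583
At α=0.1: p ≥ α → fail to reject H₀

reject H₀: no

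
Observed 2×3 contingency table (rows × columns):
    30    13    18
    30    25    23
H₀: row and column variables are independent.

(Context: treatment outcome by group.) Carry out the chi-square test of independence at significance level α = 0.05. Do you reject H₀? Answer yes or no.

Row totals [61, 78], col totals [60, 38, 41], n=139
χ² = (30−26.33)²/26.33 + (13−16.68)²/16.68 + (18−17.99)²/17.99 + (30−33.67)²/33.67 + (25−21.32)²/21.32 + (23−23.01)²/23.01 = 2.3553
df = 2
p-value (upper-tail) = 0.30800
At α=0.05: p ≥ α → fail to reject H₀

reject H₀: no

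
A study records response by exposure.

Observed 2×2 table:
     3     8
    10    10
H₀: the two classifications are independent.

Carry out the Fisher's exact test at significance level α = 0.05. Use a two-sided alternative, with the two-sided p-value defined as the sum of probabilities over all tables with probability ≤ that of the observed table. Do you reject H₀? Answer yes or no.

Margins: r₁=11, r₂=20, c₁=13, c₂=18, n=31
p_obs = C(11,3)·C(20,10)/C(31,13); sum pmf over tables with pmf ≤ p_obs
p-value (two-sided) = 0.27546
At α=0.05: p ≥ α → fail to reject H₀

reject H₀: no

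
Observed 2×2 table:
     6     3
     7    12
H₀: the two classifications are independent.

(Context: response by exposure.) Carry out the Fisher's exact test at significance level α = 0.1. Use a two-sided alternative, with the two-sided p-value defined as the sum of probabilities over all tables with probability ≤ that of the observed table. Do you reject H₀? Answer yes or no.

reject H₀: no

Margins: r₁=9, r₂=19, c₁=13, c₂=15, n=28
p_obs = C(9,6)·C(19,7)/C(28,13); sum pmf over tables with pmf ≤ p_obs
p-value (two-sided) = 0.22754
At α=0.1: p ≥ α → fail to reject H₀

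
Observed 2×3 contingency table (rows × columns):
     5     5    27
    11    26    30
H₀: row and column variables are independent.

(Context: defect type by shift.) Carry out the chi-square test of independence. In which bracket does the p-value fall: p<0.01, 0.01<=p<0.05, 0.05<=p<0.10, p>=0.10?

Row totals [37, 67], col totals [16, 31, 57], n=104
χ² = (5−5.69)²/5.69 + (5−11.03)²/11.03 + (27−20.28)²/20.28 + (11−10.31)²/10.31 + (26−19.97)²/19.97 + (30−36.72)²/36.72 = 8.7041
df = 2
p-value (upper-tail) = 0.01288
→ bracket: 0.01<=p<0.05

p-value bracket: 0.01<=p<0.05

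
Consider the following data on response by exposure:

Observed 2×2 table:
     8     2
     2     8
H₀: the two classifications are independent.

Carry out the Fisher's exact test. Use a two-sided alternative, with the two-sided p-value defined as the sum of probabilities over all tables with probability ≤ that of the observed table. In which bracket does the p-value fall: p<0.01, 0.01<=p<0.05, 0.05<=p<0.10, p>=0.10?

Margins: r₁=10, r₂=10, c₁=10, c₂=10, n=20
p_obs = C(10,8)·C(10,2)/C(20,10); sum pmf over tables with pmf ≤ p_obs
p-value (two-sided) = 0.02301
→ bracket: 0.01<=p<0.05

p-value bracket: 0.01<=p<0.05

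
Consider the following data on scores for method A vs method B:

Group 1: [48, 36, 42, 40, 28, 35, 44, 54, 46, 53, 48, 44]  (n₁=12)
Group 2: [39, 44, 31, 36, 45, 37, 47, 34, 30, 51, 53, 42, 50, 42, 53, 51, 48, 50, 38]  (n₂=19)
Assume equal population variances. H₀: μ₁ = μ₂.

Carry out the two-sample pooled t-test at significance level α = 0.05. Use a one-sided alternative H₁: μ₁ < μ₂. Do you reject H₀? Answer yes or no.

reject H₀: no

x̄₁=43.167, s₁=7.566, n₁=12
x̄₂=43.211, s₂=7.428, n₂=19
s_p² = [11·7.566² + 18·7.428²]/29 = 55.9595
SE = √(s_p²·(1/12+1/19)) = 2.7584
t = (43.167−43.211)/2.7584 = -0.0159
df = 29
p-value (one-sided, H₁ less) = 0.49371
At α=0.05: p ≥ α → fail to reject H₀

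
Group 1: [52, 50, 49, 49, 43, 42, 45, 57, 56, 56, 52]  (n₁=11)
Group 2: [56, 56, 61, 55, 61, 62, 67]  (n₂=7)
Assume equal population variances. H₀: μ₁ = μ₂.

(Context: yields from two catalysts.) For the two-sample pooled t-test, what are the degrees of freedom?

df = n₁ + n₂ − 2 = 11 + 7 − 2 = 16

degrees of freedom = 16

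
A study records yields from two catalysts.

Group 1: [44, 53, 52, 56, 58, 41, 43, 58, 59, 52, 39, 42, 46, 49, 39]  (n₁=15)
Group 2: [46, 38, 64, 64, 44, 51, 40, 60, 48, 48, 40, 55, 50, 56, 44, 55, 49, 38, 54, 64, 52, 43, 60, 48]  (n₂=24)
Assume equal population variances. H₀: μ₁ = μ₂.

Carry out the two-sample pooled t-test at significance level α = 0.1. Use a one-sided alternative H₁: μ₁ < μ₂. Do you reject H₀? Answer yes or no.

reject H₀: no

x̄₁=48.733, s₁=7.206, n₁=15
x̄₂=50.458, s₂=8.151, n₂=24
s_p² = [14·7.206² + 23·8.151²]/37 = 60.9430
SE = √(s_p²·(1/15+1/24)) = 2.5695
t = (48.733−50.458)/2.5695 = -0.6713
df = 37
p-value (one-sided, H₁ less) = 0.25309
At α=0.1: p ≥ α → fail to reject H₀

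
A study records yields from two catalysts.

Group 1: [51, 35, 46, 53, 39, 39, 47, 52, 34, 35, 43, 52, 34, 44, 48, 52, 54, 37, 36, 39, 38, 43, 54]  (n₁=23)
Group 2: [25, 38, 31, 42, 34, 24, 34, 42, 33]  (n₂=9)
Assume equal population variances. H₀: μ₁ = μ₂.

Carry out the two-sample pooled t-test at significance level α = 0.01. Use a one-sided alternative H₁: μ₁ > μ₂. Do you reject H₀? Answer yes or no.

x̄₁=43.696, s₁=7.189, n₁=23
x̄₂=33.667, s₂=6.461, n₂=9
s_p² = [22·7.189² + 8·6.461²]/30 = 49.0290
SE = √(s_p²·(1/23+1/9)) = 2.7531
t = (43.696−33.667)/2.7531 = 3.6428
df = 30
p-value (one-sided, H₁ greater) = 0.00050
At α=0.01: p < α → reject H₀

reject H₀: yes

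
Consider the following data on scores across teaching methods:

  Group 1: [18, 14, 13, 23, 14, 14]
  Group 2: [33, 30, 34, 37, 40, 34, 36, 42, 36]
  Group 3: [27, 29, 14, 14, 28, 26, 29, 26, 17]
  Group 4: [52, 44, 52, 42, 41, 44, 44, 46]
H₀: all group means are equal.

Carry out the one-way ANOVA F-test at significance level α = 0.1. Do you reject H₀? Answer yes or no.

reject H₀: yes

Group means [16.00, 35.78, 23.33, 45.62], grand mean 31.031
SSB = Σnᵢ(x̄ᵢ−x̄)² = 3795.538; SSW = ΣΣ(x−x̄ᵢ)² = 631.431
MSB = 3795.538/3 = 1265.1794; MSW = 631.431/28 = 22.5511
F = MSB/MSW = 56.1028
df = (3, 28)
p-value (upper-tail) = 0.00000
At α=0.1: p < α → reject H₀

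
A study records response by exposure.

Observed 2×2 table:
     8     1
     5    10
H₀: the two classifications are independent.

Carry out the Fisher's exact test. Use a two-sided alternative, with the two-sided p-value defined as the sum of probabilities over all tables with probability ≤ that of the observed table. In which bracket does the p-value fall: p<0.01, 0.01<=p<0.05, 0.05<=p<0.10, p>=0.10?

Margins: r₁=9, r₂=15, c₁=13, c₂=11, n=24
p_obs = C(9,8)·C(15,5)/C(24,13); sum pmf over tables with pmf ≤ p_obs
p-value (two-sided) = 0.01306
→ bracket: 0.01<=p<0.05

p-value bracket: 0.01<=p<0.05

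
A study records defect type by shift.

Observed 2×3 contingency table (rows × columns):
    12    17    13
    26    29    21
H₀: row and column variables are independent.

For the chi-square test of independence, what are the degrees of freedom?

degrees of freedom = 2

df = (r−1)(c−1) = (2−1)·(3−1) = 2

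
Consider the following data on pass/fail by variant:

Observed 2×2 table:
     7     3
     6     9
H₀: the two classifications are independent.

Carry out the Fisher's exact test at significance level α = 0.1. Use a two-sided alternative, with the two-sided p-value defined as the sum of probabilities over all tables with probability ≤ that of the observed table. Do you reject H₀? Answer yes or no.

Margins: r₁=10, r₂=15, c₁=13, c₂=12, n=25
p_obs = C(10,7)·C(15,6)/C(25,13); sum pmf over tables with pmf ≤ p_obs
p-value (two-sided) = 0.22619
At α=0.1: p ≥ α → fail to reject H₀

reject H₀: no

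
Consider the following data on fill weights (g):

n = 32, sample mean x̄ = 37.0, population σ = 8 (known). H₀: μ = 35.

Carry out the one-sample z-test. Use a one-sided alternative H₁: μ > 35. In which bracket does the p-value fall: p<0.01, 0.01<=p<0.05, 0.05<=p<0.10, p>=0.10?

SE = σ/√n = 8/√32 = 1.4142
z = (x̄−μ₀)/SE = (37.0−35)/1.4142 = 1.4142
p-value (one-sided, H₁ greater) = 0.07865
→ bracket: 0.05<=p<0.10

p-value bracket: 0.05<=p<0.10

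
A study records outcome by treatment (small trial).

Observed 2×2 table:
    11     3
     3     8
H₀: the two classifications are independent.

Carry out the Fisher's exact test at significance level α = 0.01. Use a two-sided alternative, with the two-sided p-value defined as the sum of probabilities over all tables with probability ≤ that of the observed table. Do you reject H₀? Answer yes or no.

Margins: r₁=14, r₂=11, c₁=14, c₂=11, n=25
p_obs = C(14,11)·C(11,3)/C(25,14); sum pmf over tables with pmf ≤ p_obs
p-value (two-sided) = 0.01718
At α=0.01: p ≥ α → fail to reject H₀

reject H₀: no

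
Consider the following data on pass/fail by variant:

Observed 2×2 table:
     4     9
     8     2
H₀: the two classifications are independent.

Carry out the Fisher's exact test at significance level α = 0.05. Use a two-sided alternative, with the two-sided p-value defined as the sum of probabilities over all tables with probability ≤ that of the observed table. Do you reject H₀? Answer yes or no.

reject H₀: yes

Margins: r₁=13, r₂=10, c₁=12, c₂=11, n=23
p_obs = C(13,4)·C(10,8)/C(23,12); sum pmf over tables with pmf ≤ p_obs
p-value (two-sided) = 0.03607
At α=0.05: p < α → reject H₀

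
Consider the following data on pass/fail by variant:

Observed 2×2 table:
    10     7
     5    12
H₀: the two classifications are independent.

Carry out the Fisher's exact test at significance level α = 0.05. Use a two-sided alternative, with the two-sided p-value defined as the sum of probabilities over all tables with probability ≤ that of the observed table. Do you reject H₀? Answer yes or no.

Margins: r₁=17, r₂=17, c₁=15, c₂=19, n=34
p_obs = C(17,10)·C(17,5)/C(34,15); sum pmf over tables with pmf ≤ p_obs
p-value (two-sided) = 0.16632
At α=0.05: p ≥ α → fail to reject H₀

reject H₀: no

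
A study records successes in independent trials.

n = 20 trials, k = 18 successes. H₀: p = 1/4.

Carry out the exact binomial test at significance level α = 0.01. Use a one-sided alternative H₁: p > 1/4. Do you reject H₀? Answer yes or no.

reject H₀: yes

Exact binomial: n=20, k=18, p₀=1/4=0.2500
P(X≥18) from Σ C(n,i)·p₀^i·(1−p₀)^(n−i)
p-value (one-sided, H₁ greater) = 0.00000
At α=0.01: p < α → reject H₀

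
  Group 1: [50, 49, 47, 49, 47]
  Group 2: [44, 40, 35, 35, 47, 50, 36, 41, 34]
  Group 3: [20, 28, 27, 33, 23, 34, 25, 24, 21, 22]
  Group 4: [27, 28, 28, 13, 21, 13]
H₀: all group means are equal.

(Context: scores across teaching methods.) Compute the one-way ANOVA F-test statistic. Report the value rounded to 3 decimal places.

Group means [48.40, 40.22, 25.70, 21.67], grand mean 33.033
SSB = Σnᵢ(x̄ᵢ−x̄)² = 2958.778; SSW = ΣΣ(x−x̄ᵢ)² = 742.189
MSB = 2958.778/3 = 986.2593; MSW = 742.189/26 = 28.5457
F = MSB/MSW = 34.5502
df = (3, 26)

test statistic = 34.550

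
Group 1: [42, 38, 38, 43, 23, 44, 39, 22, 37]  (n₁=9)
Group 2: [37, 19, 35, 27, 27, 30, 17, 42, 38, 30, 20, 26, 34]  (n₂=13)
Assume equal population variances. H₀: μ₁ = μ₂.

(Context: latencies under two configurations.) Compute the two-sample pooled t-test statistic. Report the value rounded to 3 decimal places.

test statistic = 1.996

x̄₁=36.222, s₁=8.151, n₁=9
x̄₂=29.385, s₂=7.730, n₂=13
s_p² = [8·8.151² + 12·7.730²]/20 = 62.4316
SE = √(s_p²·(1/9+1/13)) = 3.4263
t = (36.222−29.385)/3.4263 = 1.9956
df = 20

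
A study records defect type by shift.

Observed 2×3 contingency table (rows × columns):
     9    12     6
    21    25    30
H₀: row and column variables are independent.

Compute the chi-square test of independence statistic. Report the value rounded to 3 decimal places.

test statistic = 2.659

Row totals [27, 76], col totals [30, 37, 36], n=103
χ² = (9−7.86)²/7.86 + (12−9.70)²/9.70 + (6−9.44)²/9.44 + (21−22.14)²/22.14 + (25−27.30)²/27.30 + (30−26.56)²/26.56 = 2.6586
df = 2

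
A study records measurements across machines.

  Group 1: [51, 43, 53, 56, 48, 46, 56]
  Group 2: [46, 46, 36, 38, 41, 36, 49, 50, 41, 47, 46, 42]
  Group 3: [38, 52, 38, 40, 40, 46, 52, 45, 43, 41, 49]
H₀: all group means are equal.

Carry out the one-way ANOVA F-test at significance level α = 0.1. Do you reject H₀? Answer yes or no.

reject H₀: yes

Group means [50.43, 43.17, 44.00], grand mean 45.167
SSB = Σnᵢ(x̄ᵢ−x̄)² = 256.786; SSW = ΣΣ(x−x̄ᵢ)² = 681.381
MSB = 256.786/2 = 128.3929; MSW = 681.381/27 = 25.2363
F = MSB/MSW = 5.0876
df = (2, 27)
p-value (upper-tail) = 0.01333
At α=0.1: p < α → reject H₀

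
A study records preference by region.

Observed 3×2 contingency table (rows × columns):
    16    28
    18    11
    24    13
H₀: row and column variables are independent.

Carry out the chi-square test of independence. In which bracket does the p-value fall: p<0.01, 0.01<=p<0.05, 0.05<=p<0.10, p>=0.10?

Row totals [44, 29, 37], col totals [58, 52], n=110
χ² = (16−23.20)²/23.20 + (28−20.80)²/20.80 + (18−15.29)²/15.29 + (11−13.71)²/13.71 + (24−19.51)²/19.51 + (13−17.49)²/17.49 = 7.9290
df = 2
p-value (upper-tail) = 0.01898
→ bracket: 0.01<=p<0.05

p-value bracket: 0.01<=p<0.05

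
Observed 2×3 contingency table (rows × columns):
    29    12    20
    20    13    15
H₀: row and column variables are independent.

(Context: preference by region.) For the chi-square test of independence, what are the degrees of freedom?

degrees of freedom = 2

df = (r−1)(c−1) = (2−1)·(3−1) = 2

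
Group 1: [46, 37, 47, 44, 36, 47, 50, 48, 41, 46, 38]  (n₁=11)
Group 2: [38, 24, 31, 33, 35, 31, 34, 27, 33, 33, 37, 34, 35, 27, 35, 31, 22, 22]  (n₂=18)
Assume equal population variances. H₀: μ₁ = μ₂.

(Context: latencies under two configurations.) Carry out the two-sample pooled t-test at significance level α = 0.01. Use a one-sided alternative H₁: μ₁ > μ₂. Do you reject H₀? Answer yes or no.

x̄₁=43.636, s₁=4.843, n₁=11
x̄₂=31.222, s₂=4.882, n₂=18
s_p² = [10·4.843² + 17·4.882²]/27 = 23.6910
SE = √(s_p²·(1/11+1/18)) = 1.8628
t = (43.636−31.222)/1.8628 = 6.6644
df = 27
p-value (one-sided, H₁ greater) = 0.00000
At α=0.01: p < α → reject H₀

reject H₀: yes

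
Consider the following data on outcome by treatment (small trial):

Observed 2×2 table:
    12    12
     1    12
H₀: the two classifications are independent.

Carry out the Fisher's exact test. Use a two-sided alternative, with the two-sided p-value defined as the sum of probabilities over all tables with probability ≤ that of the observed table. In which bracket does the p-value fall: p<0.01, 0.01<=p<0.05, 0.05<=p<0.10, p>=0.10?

p-value bracket: 0.01<=p<0.05

Margins: r₁=24, r₂=13, c₁=13, c₂=24, n=37
p_obs = C(24,12)·C(13,1)/C(37,13); sum pmf over tables with pmf ≤ p_obs
p-value (two-sided) = 0.01287
→ bracket: 0.01<=p<0.05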